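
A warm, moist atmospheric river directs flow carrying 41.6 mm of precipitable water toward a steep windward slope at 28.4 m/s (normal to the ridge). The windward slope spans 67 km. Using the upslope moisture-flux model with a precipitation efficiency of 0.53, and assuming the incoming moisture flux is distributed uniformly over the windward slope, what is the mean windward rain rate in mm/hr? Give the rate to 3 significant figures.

R ≈ 33.6 mm/hr

Incoming column moisture flux per unit ridge length: F = V × PW = 28.4 × 41.6 = 1181.44 mm·m/s.
Spread over the 67 km slope with efficiency ε = 0.53: R = ε·F/W = 0.53 × 1181.44 / 67000 m = 9.346e-03 mm/s.
R = 9.346e-03 × 3600 = 33.6 mm/hr.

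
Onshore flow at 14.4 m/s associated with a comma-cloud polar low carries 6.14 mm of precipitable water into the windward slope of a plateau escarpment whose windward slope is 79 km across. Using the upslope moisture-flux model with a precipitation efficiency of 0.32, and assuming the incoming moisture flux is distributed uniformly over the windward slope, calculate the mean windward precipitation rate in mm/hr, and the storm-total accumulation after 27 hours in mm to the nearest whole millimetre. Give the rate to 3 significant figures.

R ≈ 1.29 mm/hr; total ≈ 35 mm

Incoming column moisture flux per unit ridge length: F = V × PW = 14.4 × 6.14 = 88.416 mm·m/s.
Spread over the 79 km slope with efficiency ε = 0.32: R = ε·F/W = 0.32 × 88.416 / 79000 m = 3.581e-04 mm/s.
R = 3.581e-04 × 3600 = 1.29 mm/hr.
Over 27 h: total = 1.29 × 27 = 34.83 ≈ 35 mm.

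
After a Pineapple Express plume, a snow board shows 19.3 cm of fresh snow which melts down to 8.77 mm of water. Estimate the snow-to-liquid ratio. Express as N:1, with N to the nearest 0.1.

Ratio = snow depth / SWE = 193 mm / 8.77 mm = 22.0, i.e. 22.0:1.

ratio ≈ 22.0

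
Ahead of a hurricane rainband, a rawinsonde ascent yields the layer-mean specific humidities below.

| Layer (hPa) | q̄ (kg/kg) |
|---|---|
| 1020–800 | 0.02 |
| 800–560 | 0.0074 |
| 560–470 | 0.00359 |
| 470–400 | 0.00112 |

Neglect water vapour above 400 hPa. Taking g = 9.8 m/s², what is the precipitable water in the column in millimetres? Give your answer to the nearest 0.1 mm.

Precipitable water is the column-integrated vapour mass per unit area: PW = (1/g) Σ q̄ Δp, with q in kg/kg and Δp in Pa (1 kg/m² of water = 1 mm).
Layer 1020–800 hPa: Δp = 220 hPa = 22000 Pa, q̄ = 0.02 kg/kg → 0.02 × 22000 / 9.8 = 44.90 mm
Layer 800–560 hPa: Δp = 240 hPa = 24000 Pa, q̄ = 0.0074 kg/kg → 0.0074 × 24000 / 9.8 = 18.12 mm
Layer 560–470 hPa: Δp = 90 hPa = 9000 Pa, q̄ = 0.00359 kg/kg → 0.00359 × 9000 / 9.8 = 3.30 mm
Layer 470–400 hPa: Δp = 70 hPa = 7000 Pa, q̄ = 0.00112 kg/kg → 0.00112 × 7000 / 9.8 = 0.80 mm
PW = 44.90 + 18.12 + 3.30 + 0.80 = 67.12 ≈ 67.1 mm.

PW ≈ 67.1 mm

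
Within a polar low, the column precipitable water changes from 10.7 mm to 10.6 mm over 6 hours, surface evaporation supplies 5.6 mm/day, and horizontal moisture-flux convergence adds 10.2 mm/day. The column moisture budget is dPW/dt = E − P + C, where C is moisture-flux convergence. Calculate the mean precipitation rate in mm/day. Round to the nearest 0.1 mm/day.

dPW/dt = (10.6 − 10.7) mm / (6/24 day) = -0.400 mm/day.
P = E + C − dPW/dt = 5.6 + (10.2) − (-0.400) = 16.2 mm/day.

P ≈ 16.2 mm/day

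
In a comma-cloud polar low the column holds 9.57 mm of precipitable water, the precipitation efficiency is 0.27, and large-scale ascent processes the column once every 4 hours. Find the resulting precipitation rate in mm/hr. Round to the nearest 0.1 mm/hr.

R ≈ 0.6 mm/hr

Each overturning extracts ε × PW = 0.27 × 9.57 = 2.5839 mm.
Rate = ε·PW / τ = 2.5839 / 4 h = 0.6 mm/hr.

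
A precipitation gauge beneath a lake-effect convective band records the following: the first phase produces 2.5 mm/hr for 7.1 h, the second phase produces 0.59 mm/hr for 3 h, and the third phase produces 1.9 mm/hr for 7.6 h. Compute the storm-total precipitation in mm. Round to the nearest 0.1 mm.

Total = Σ Rᵢ Δtᵢ = 2.5 × 7.1 + 0.59 × 3 + 1.9 × 7.6
      = 17.75 + 1.77 + 14.44 = 34.0 mm.

total ≈ 34.0 mm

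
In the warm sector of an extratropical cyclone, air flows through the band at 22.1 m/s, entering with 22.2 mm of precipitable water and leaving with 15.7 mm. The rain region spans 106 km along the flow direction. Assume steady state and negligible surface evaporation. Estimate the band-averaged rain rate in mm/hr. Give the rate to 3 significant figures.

R ≈ 4.88 mm/hr

Column moisture flux per unit crosswind length is F = V × PW.
Inflow: F_in = 22.1 × 22.2 = 490.62 mm·m/s
Outflow: F_out = 22.1 × 15.7 = 346.97 mm·m/s
Steady-state rate R = (F_in − F_out)/L = (490.62 − 346.97) / 106000 m = 1.355e-03 mm/s.
R = 1.355e-03 × 3600 = 4.88 mm/hr.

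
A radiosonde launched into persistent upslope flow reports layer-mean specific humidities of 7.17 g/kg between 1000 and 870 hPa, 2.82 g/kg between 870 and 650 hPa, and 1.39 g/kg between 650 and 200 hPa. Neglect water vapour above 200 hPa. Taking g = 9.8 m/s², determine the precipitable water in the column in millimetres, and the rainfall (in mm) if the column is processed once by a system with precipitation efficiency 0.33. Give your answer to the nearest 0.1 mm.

PW ≈ 22.2 mm; rainfall ≈ 7.3 mm

Precipitable water is the column-integrated vapour mass per unit area: PW = (1/g) Σ q̄ Δp, with q in kg/kg and Δp in Pa (1 kg/m² of water = 1 mm).
Layer 1000–870 hPa: Δp = 130 hPa = 13000 Pa, q̄ = 0.00717 kg/kg → 0.00717 × 13000 / 9.8 = 9.51 mm
Layer 870–650 hPa: Δp = 220 hPa = 22000 Pa, q̄ = 0.00282 kg/kg → 0.00282 × 22000 / 9.8 = 6.33 mm
Layer 650–200 hPa: Δp = 450 hPa = 45000 Pa, q̄ = 0.00139 kg/kg → 0.00139 × 45000 / 9.8 = 6.38 mm
PW = 9.51 + 6.33 + 6.38 = 22.22 ≈ 22.2 mm.
Rainfall = ε × PW = 0.33 × 22.2 = 7.3 mm.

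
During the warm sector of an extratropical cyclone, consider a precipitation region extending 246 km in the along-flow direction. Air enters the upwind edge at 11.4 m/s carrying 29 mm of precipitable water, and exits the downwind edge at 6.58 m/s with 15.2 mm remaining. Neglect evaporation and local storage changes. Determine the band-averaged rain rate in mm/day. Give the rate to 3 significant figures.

Column moisture flux per unit crosswind length is F = V × PW.
Inflow: F_in = 11.4 × 29 = 330.6 mm·m/s
Outflow: F_out = 6.58 × 15.2 = 100.016 mm·m/s
Steady-state rate R = (F_in − F_out)/L = (330.6 − 100.016) / 246000 m = 9.373e-04 mm/s.
R = 9.373e-04 × 3600 × 24 = 81.0 mm/day.

R ≈ 81.0 mm/day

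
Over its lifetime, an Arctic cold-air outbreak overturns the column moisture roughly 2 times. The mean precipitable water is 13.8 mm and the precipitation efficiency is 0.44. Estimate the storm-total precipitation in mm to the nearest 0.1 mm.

Each cycle deposits ε × PW = 0.44 × 13.8 = 6.072 mm.
Over 2 cycles: 2 × 6.072 = 12.1 mm.

precipitation ≈ 12.1 mm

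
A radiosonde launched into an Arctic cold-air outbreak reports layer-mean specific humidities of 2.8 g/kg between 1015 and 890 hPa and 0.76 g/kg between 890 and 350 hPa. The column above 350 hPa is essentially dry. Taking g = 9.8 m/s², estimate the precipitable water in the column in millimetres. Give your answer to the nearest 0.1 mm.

PW ≈ 7.8 mm

Precipitable water is the column-integrated vapour mass per unit area: PW = (1/g) Σ q̄ Δp, with q in kg/kg and Δp in Pa (1 kg/m² of water = 1 mm).
Layer 1015–890 hPa: Δp = 125 hPa = 12500 Pa, q̄ = 0.0028 kg/kg → 0.0028 × 12500 / 9.8 = 3.57 mm
Layer 890–350 hPa: Δp = 540 hPa = 54000 Pa, q̄ = 0.00076 kg/kg → 0.00076 × 54000 / 9.8 = 4.19 mm
PW = 3.57 + 4.19 = 7.76 ≈ 7.8 mm.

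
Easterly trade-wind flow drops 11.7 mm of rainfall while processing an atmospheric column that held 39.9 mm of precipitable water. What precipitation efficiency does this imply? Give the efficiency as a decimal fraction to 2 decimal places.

ε ≈ 0.29

ε = rainfall / PW = 11.7 / 39.9 = 0.29.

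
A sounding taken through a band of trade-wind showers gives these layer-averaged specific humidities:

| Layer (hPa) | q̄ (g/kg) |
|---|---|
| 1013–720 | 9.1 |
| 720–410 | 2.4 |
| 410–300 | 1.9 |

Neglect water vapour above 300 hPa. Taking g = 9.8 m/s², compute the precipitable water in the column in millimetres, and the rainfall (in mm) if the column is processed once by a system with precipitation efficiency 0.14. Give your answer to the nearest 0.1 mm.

PW ≈ 36.9 mm; rainfall ≈ 5.2 mm

Precipitable water is the column-integrated vapour mass per unit area: PW = (1/g) Σ q̄ Δp, with q in kg/kg and Δp in Pa (1 kg/m² of water = 1 mm).
Layer 1013–720 hPa: Δp = 293 hPa = 29300 Pa, q̄ = 0.0091 kg/kg → 0.0091 × 29300 / 9.8 = 27.21 mm
Layer 720–410 hPa: Δp = 310 hPa = 31000 Pa, q̄ = 0.0024 kg/kg → 0.0024 × 31000 / 9.8 = 7.59 mm
Layer 410–300 hPa: Δp = 110 hPa = 11000 Pa, q̄ = 0.0019 kg/kg → 0.0019 × 11000 / 9.8 = 2.13 mm
PW = 27.21 + 7.59 + 2.13 = 36.93 ≈ 36.9 mm.
Rainfall = ε × PW = 0.14 × 36.9 = 5.2 mm.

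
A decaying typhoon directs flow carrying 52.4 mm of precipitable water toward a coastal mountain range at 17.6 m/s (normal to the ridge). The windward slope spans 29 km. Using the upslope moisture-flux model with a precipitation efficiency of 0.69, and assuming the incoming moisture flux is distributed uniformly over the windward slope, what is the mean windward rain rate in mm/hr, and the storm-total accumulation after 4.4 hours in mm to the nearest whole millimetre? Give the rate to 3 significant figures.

Incoming column moisture flux per unit ridge length: F = V × PW = 17.6 × 52.4 = 922.24 mm·m/s.
Spread over the 29 km slope with efficiency ε = 0.69: R = ε·F/W = 0.69 × 922.24 / 29000 m = 2.194e-02 mm/s.
R = 2.194e-02 × 3600 = 79.0 mm/hr.
Over 4.4 h: total = 79.0 × 4.4 = 347.6 ≈ 348 mm.

R ≈ 79.0 mm/hr; total ≈ 348 mm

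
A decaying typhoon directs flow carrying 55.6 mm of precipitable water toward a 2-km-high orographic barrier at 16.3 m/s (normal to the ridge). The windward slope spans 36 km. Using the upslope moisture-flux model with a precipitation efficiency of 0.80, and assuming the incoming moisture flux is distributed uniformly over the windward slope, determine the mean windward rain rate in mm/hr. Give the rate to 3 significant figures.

Incoming column moisture flux per unit ridge length: F = V × PW = 16.3 × 55.6 = 906.28 mm·m/s.
Spread over the 36 km slope with efficiency ε = 0.80: R = ε·F/W = 0.80 × 906.28 / 36000 m = 2.014e-02 mm/s.
R = 2.014e-02 × 3600 = 72.5 mm/hr.

R ≈ 72.5 mm/hr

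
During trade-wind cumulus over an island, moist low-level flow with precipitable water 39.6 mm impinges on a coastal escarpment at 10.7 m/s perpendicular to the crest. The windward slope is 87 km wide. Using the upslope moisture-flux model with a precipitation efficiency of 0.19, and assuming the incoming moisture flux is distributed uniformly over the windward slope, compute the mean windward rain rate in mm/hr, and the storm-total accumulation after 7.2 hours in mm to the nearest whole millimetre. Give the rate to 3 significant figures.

Incoming column moisture flux per unit ridge length: F = V × PW = 10.7 × 39.6 = 423.72 mm·m/s.
Spread over the 87 km slope with efficiency ε = 0.19: R = ε·F/W = 0.19 × 423.72 / 87000 m = 9.254e-04 mm/s.
R = 9.254e-04 × 3600 = 3.33 mm/hr.
Over 7.2 h: total = 3.33 × 7.2 = 23.976 ≈ 24 mm.

R ≈ 3.33 mm/hr; total ≈ 24 mm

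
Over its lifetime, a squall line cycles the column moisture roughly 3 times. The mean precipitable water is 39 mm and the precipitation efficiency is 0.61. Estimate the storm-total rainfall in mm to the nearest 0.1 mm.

Each cycle deposits ε × PW = 0.61 × 39 = 23.79 mm.
Over 3 cycles: 3 × 23.79 = 71.4 mm.

rainfall ≈ 71.4 mm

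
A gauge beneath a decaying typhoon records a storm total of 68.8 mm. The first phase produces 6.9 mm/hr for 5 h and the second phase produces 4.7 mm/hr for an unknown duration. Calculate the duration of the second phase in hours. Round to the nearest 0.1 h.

Known phases: 6.9 × 5 = 34.5 mm.
Remaining depth = 68.8 − 34.5 = 34.3 mm.
Duration = 34.3 / 4.7 = 7.3 h.

duration ≈ 7.3 h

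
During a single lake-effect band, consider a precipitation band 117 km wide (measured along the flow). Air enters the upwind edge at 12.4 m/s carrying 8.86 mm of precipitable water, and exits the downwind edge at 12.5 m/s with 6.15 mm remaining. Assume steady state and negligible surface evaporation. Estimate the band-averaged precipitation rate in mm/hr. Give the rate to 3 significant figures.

Column moisture flux per unit crosswind length is F = V × PW.
Inflow: F_in = 12.4 × 8.86 = 109.864 mm·m/s
Outflow: F_out = 12.5 × 6.15 = 76.875 mm·m/s
Steady-state rate R = (F_in − F_out)/L = (109.864 − 76.875) / 117000 m = 2.820e-04 mm/s.
R = 2.820e-04 × 3600 = 1.02 mm/hr.

R ≈ 1.02 mm/hr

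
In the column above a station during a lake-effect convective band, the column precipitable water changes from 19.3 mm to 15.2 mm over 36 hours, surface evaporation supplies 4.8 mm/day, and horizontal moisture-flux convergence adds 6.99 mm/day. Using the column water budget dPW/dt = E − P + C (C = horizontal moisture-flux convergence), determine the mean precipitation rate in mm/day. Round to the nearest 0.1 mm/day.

dPW/dt = (15.2 − 19.3) mm / (36/24 day) = -2.733 mm/day.
P = E + C − dPW/dt = 4.8 + (6.99) − (-2.733) = 14.5 mm/day.

P ≈ 14.5 mm/day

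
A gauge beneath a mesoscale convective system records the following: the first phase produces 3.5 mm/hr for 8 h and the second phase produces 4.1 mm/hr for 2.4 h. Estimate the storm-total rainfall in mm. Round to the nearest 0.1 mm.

total ≈ 37.8 mm

Total = Σ Rᵢ Δtᵢ = 3.5 × 8 + 4.1 × 2.4
      = 28 + 9.84 = 37.8 mm.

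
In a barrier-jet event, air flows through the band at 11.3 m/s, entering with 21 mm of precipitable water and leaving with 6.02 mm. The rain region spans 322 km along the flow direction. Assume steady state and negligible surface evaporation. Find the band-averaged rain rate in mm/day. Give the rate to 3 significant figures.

Column moisture flux per unit crosswind length is F = V × PW.
Inflow: F_in = 11.3 × 21 = 237.3 mm·m/s
Outflow: F_out = 11.3 × 6.02 = 68.026 mm·m/s
Steady-state rate R = (F_in − F_out)/L = (237.3 − 68.026) / 322000 m = 5.257e-04 mm/s.
R = 5.257e-04 × 3600 × 24 = 45.4 mm/day.

R ≈ 45.4 mm/day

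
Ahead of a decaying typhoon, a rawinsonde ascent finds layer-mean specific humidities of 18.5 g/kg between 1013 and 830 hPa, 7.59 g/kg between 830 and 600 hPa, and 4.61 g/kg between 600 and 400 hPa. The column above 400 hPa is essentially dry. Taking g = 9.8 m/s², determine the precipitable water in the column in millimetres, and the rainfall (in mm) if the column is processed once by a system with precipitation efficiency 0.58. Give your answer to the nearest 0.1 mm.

Precipitable water is the column-integrated vapour mass per unit area: PW = (1/g) Σ q̄ Δp, with q in kg/kg and Δp in Pa (1 kg/m² of water = 1 mm).
Layer 1013–830 hPa: Δp = 183 hPa = 18300 Pa, q̄ = 0.0185 kg/kg → 0.0185 × 18300 / 9.8 = 34.55 mm
Layer 830–600 hPa: Δp = 230 hPa = 23000 Pa, q̄ = 0.00759 kg/kg → 0.00759 × 23000 / 9.8 = 17.81 mm
Layer 600–400 hPa: Δp = 200 hPa = 20000 Pa, q̄ = 0.00461 kg/kg → 0.00461 × 20000 / 9.8 = 9.41 mm
PW = 34.55 + 17.81 + 9.41 = 61.77 ≈ 61.8 mm.
Rainfall = ε × PW = 0.58 × 61.8 = 35.8 mm.

PW ≈ 61.8 mm; rainfall ≈ 35.8 mm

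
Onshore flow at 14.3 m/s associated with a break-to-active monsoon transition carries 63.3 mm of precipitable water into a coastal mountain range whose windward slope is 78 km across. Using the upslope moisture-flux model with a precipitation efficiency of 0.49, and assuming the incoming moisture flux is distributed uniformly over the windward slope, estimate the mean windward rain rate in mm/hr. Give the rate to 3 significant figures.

R ≈ 20.5 mm/hr

Incoming column moisture flux per unit ridge length: F = V × PW = 14.3 × 63.3 = 905.19 mm·m/s.
Spread over the 78 km slope with efficiency ε = 0.49: R = ε·F/W = 0.49 × 905.19 / 78000 m = 5.686e-03 mm/s.
R = 5.686e-03 × 3600 = 20.5 mm/hr.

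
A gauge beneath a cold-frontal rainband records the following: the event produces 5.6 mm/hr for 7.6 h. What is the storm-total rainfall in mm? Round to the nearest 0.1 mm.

Total = Σ Rᵢ Δtᵢ = 5.6 × 7.6
      = 42.56 = 42.6 mm.

total ≈ 42.6 mm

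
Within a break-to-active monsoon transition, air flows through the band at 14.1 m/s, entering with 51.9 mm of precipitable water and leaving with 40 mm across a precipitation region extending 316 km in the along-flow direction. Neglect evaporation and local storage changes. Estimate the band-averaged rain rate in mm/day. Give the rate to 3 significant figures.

R ≈ 45.9 mm/day

Column moisture flux per unit crosswind length is F = V × PW.
Inflow: F_in = 14.1 × 51.9 = 731.79 mm·m/s
Outflow: F_out = 14.1 × 40 = 564 mm·m/s
Steady-state rate R = (F_in − F_out)/L = (731.79 − 564) / 316000 m = 5.310e-04 mm/s.
R = 5.310e-04 × 3600 × 24 = 45.9 mm/day.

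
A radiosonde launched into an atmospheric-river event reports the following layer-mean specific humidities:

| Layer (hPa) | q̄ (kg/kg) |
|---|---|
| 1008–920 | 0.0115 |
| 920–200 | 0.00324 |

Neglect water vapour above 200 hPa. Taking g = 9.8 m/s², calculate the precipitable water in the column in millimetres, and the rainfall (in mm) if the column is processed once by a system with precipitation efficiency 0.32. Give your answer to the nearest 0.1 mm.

PW ≈ 34.1 mm; rainfall ≈ 10.9 mm

Precipitable water is the column-integrated vapour mass per unit area: PW = (1/g) Σ q̄ Δp, with q in kg/kg and Δp in Pa (1 kg/m² of water = 1 mm).
Layer 1008–920 hPa: Δp = 88 hPa = 8800 Pa, q̄ = 0.0115 kg/kg → 0.0115 × 8800 / 9.8 = 10.33 mm
Layer 920–200 hPa: Δp = 720 hPa = 72000 Pa, q̄ = 0.00324 kg/kg → 0.00324 × 72000 / 9.8 = 23.80 mm
PW = 10.33 + 23.80 = 34.13 ≈ 34.1 mm.
Rainfall = ε × PW = 0.32 × 34.1 = 10.9 mm.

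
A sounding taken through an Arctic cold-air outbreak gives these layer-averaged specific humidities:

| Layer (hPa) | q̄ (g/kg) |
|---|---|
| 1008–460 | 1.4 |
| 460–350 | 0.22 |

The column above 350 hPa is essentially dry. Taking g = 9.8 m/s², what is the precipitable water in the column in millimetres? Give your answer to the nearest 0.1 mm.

PW ≈ 8.1 mm

Precipitable water is the column-integrated vapour mass per unit area: PW = (1/g) Σ q̄ Δp, with q in kg/kg and Δp in Pa (1 kg/m² of water = 1 mm).
Layer 1008–460 hPa: Δp = 548 hPa = 54800 Pa, q̄ = 0.0014 kg/kg → 0.0014 × 54800 / 9.8 = 7.83 mm
Layer 460–350 hPa: Δp = 110 hPa = 11000 Pa, q̄ = 0.00022 kg/kg → 0.00022 × 11000 / 9.8 = 0.25 mm
PW = 7.83 + 0.25 = 8.08 ≈ 8.1 mm.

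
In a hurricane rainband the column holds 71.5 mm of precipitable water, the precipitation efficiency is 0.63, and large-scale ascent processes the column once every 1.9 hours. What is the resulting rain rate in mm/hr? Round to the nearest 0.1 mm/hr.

R ≈ 23.7 mm/hr

Each overturning extracts ε × PW = 0.63 × 71.5 = 45.045 mm.
Rate = ε·PW / τ = 45.045 / 1.9 h = 23.7 mm/hr.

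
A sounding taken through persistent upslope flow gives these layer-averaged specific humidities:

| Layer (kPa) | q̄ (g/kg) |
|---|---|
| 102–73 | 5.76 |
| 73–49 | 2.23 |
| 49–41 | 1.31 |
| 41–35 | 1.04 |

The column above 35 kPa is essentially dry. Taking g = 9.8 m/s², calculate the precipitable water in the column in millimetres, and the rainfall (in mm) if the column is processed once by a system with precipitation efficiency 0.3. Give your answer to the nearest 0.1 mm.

Precipitable water is the column-integrated vapour mass per unit area: PW = (1/g) Σ q̄ Δp, with q in kg/kg and Δp in Pa (1 kg/m² of water = 1 mm).
Layer 102–73 kPa: Δp = 290 hPa = 29000 Pa, q̄ = 0.00576 kg/kg → 0.00576 × 29000 / 9.8 = 17.04 mm
Layer 73–49 kPa: Δp = 240 hPa = 24000 Pa, q̄ = 0.00223 kg/kg → 0.00223 × 24000 / 9.8 = 5.46 mm
Layer 49–41 kPa: Δp = 80 hPa = 8000 Pa, q̄ = 0.00131 kg/kg → 0.00131 × 8000 / 9.8 = 1.07 mm
Layer 41–35 kPa: Δp = 60 hPa = 6000 Pa, q̄ = 0.00104 kg/kg → 0.00104 × 6000 / 9.8 = 0.64 mm
PW = 17.04 + 5.46 + 1.07 + 0.64 = 24.21 ≈ 24.2 mm.
Rainfall = ε × PW = 0.3 × 24.2 = 7.3 mm.

PW ≈ 24.2 mm; rainfall ≈ 7.3 mm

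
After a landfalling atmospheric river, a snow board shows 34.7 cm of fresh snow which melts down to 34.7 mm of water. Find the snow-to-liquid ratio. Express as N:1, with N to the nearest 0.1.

ratio ≈ 10.0

Ratio = snow depth / SWE = 347 mm / 34.7 mm = 10.0, i.e. 10.0:1.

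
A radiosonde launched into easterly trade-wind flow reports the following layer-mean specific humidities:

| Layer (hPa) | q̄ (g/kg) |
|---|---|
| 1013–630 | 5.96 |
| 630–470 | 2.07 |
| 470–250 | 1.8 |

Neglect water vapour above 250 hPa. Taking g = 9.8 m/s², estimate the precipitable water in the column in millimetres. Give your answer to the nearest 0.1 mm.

PW ≈ 30.7 mm

Precipitable water is the column-integrated vapour mass per unit area: PW = (1/g) Σ q̄ Δp, with q in kg/kg and Δp in Pa (1 kg/m² of water = 1 mm).
Layer 1013–630 hPa: Δp = 383 hPa = 38300 Pa, q̄ = 0.00596 kg/kg → 0.00596 × 38300 / 9.8 = 23.29 mm
Layer 630–470 hPa: Δp = 160 hPa = 16000 Pa, q̄ = 0.00207 kg/kg → 0.00207 × 16000 / 9.8 = 3.38 mm
Layer 470–250 hPa: Δp = 220 hPa = 22000 Pa, q̄ = 0.0018 kg/kg → 0.0018 × 22000 / 9.8 = 4.04 mm
PW = 23.29 + 3.38 + 4.04 = 30.71 ≈ 30.7 mm.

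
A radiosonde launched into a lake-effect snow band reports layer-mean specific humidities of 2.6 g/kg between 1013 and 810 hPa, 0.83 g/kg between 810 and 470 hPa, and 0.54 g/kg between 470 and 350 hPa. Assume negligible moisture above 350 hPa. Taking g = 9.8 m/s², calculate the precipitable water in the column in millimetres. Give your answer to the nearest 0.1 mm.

PW ≈ 8.9 mm

Precipitable water is the column-integrated vapour mass per unit area: PW = (1/g) Σ q̄ Δp, with q in kg/kg and Δp in Pa (1 kg/m² of water = 1 mm).
Layer 1013–810 hPa: Δp = 203 hPa = 20300 Pa, q̄ = 0.0026 kg/kg → 0.0026 × 20300 / 9.8 = 5.39 mm
Layer 810–470 hPa: Δp = 340 hPa = 34000 Pa, q̄ = 0.00083 kg/kg → 0.00083 × 34000 / 9.8 = 2.88 mm
Layer 470–350 hPa: Δp = 120 hPa = 12000 Pa, q̄ = 0.00054 kg/kg → 0.00054 × 12000 / 9.8 = 0.66 mm
PW = 5.39 + 2.88 + 0.66 = 8.93 ≈ 8.9 mm.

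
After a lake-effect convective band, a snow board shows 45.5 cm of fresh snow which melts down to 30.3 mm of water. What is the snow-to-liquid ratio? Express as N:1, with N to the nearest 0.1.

Ratio = snow depth / SWE = 455 mm / 30.3 mm = 15.0, i.e. 15.0:1.

ratio ≈ 15.0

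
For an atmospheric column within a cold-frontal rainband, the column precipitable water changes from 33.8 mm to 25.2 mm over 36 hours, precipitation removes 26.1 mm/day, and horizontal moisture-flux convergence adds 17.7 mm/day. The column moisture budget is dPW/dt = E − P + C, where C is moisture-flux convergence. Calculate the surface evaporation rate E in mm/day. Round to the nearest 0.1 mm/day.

dPW/dt = (25.2 − 33.8) mm / (36/24 day) = -5.733 mm/day.
E = dPW/dt + P − C = (-5.733) + 26.1 − (17.7) = 2.7 mm/day.

E ≈ 2.7 mm/day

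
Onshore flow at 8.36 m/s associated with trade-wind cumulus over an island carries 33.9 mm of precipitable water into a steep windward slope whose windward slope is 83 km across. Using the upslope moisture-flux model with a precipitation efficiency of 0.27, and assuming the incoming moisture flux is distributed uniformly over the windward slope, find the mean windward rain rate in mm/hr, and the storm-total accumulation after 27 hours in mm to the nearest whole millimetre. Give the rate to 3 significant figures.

R ≈ 3.32 mm/hr; total ≈ 90 mm

Incoming column moisture flux per unit ridge length: F = V × PW = 8.36 × 33.9 = 283.404 mm·m/s.
Spread over the 83 km slope with efficiency ε = 0.27: R = ε·F/W = 0.27 × 283.404 / 83000 m = 9.219e-04 mm/s.
R = 9.219e-04 × 3600 = 3.32 mm/hr.
Over 27 h: total = 3.32 × 27 = 89.64 ≈ 90 mm.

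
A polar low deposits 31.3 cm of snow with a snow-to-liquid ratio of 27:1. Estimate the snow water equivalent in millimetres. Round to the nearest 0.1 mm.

SWE = snow depth / ratio = 31.3 cm / 27 = 1.159 cm = 11.6 mm.

SWE ≈ 11.6 mm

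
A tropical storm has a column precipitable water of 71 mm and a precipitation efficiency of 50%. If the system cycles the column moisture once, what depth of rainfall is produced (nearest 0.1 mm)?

rainfall ≈ 35.5 mm

Rainfall = ε × PW = 0.50 × 71 = 35.5 mm.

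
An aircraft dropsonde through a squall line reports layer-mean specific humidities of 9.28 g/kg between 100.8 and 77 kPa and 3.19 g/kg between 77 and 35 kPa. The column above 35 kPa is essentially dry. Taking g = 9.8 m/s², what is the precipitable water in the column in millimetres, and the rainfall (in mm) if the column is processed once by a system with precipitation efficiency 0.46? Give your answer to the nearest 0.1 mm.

PW ≈ 36.2 mm; rainfall ≈ 16.7 mm

Precipitable water is the column-integrated vapour mass per unit area: PW = (1/g) Σ q̄ Δp, with q in kg/kg and Δp in Pa (1 kg/m² of water = 1 mm).
Layer 100.8–77 kPa: Δp = 238 hPa = 23800 Pa, q̄ = 0.00928 kg/kg → 0.00928 × 23800 / 9.8 = 22.54 mm
Layer 77–35 kPa: Δp = 420 hPa = 42000 Pa, q̄ = 0.00319 kg/kg → 0.00319 × 42000 / 9.8 = 13.67 mm
PW = 22.54 + 13.67 = 36.21 ≈ 36.2 mm.
Rainfall = ε × PW = 0.46 × 36.2 = 16.7 mm.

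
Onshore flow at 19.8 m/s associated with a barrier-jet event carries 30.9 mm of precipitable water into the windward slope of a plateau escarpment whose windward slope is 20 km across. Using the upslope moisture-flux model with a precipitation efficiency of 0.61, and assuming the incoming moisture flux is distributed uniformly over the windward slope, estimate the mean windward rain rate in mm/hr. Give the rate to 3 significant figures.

R ≈ 67.2 mm/hr

Incoming column moisture flux per unit ridge length: F = V × PW = 19.8 × 30.9 = 611.82 mm·m/s.
Spread over the 20 km slope with efficiency ε = 0.61: R = ε·F/W = 0.61 × 611.82 / 20000 m = 1.866e-02 mm/s.
R = 1.866e-02 × 3600 = 67.2 mm/hr.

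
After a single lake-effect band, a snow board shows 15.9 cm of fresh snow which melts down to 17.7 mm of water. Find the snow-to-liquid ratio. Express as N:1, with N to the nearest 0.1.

ratio ≈ 9.0

Ratio = snow depth / SWE = 159 mm / 17.7 mm = 9.0, i.e. 9.0:1.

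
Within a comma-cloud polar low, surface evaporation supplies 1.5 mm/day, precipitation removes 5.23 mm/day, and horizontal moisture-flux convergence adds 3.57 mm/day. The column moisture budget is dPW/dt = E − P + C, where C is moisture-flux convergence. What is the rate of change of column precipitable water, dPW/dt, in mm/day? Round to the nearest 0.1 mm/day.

dPW/dt ≈ -0.2 mm/day

dPW/dt = E − P + C = 1.5 − 5.23 + (3.57) = -0.2 mm/day.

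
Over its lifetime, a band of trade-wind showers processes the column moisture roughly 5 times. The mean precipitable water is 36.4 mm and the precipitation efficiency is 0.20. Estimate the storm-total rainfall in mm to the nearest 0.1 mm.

rainfall ≈ 36.4 mm

Each cycle deposits ε × PW = 0.20 × 36.4 = 7.28 mm.
Over 5 cycles: 5 × 7.28 = 36.4 mm.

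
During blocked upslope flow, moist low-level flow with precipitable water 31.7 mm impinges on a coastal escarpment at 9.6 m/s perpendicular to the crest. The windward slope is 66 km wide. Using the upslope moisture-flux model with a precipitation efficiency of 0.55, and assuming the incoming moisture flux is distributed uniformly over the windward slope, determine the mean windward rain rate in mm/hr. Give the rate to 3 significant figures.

R ≈ 9.13 mm/hr

Incoming column moisture flux per unit ridge length: F = V × PW = 9.6 × 31.7 = 304.32 mm·m/s.
Spread over the 66 km slope with efficiency ε = 0.55: R = ε·F/W = 0.55 × 304.32 / 66000 m = 2.536e-03 mm/s.
R = 2.536e-03 × 3600 = 9.13 mm/hr.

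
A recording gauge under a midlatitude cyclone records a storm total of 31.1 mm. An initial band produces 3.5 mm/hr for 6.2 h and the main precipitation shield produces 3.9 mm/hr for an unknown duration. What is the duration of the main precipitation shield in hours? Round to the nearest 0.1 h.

Known phases: 3.5 × 6.2 = 21.7 mm.
Remaining depth = 31.1 − 21.7 = 9.4 mm.
Duration = 9.4 / 3.9 = 2.4 h.

duration ≈ 2.4 h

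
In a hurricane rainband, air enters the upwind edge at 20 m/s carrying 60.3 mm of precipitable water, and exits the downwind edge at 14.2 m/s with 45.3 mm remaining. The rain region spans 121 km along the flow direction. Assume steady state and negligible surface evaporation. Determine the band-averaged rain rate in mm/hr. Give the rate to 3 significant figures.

R ≈ 16.7 mm/hr

Column moisture flux per unit crosswind length is F = V × PW.
Inflow: F_in = 20 × 60.3 = 1206 mm·m/s
Outflow: F_out = 14.2 × 45.3 = 643.26 mm·m/s
Steady-state rate R = (F_in − F_out)/L = (1206 − 643.26) / 121000 m = 4.651e-03 mm/s.
R = 4.651e-03 × 3600 = 16.7 mm/hr.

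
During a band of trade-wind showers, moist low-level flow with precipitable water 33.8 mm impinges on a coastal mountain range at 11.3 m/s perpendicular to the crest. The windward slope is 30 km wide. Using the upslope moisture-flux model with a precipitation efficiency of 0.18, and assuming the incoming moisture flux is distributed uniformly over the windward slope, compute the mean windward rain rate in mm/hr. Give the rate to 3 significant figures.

Incoming column moisture flux per unit ridge length: F = V × PW = 11.3 × 33.8 = 381.94 mm·m/s.
Spread over the 30 km slope with efficiency ε = 0.18: R = ε·F/W = 0.18 × 381.94 / 30000 m = 2.292e-03 mm/s.
R = 2.292e-03 × 3600 = 8.25 mm/hr.

R ≈ 8.25 mm/hr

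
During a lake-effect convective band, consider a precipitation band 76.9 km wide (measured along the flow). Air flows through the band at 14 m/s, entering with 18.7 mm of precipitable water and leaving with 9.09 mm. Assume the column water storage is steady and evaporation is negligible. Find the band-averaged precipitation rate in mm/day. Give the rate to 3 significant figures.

Column moisture flux per unit crosswind length is F = V × PW.
Inflow: F_in = 14 × 18.7 = 261.8 mm·m/s
Outflow: F_out = 14 × 9.09 = 127.26 mm·m/s
Steady-state rate R = (F_in − F_out)/L = (261.8 − 127.26) / 76900 m = 1.750e-03 mm/s.
R = 1.750e-03 × 3600 × 24 = 151 mm/day.

R ≈ 151 mm/day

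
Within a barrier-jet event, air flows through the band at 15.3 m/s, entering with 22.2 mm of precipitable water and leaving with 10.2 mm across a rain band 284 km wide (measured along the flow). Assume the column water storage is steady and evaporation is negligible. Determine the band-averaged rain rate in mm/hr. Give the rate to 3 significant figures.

R ≈ 2.33 mm/hr

Column moisture flux per unit crosswind length is F = V × PW.
Inflow: F_in = 15.3 × 22.2 = 339.66 mm·m/s
Outflow: F_out = 15.3 × 10.2 = 156.06 mm·m/s
Steady-state rate R = (F_in − F_out)/L = (339.66 − 156.06) / 284000 m = 6.465e-04 mm/s.
R = 6.465e-04 × 3600 = 2.33 mm/hr.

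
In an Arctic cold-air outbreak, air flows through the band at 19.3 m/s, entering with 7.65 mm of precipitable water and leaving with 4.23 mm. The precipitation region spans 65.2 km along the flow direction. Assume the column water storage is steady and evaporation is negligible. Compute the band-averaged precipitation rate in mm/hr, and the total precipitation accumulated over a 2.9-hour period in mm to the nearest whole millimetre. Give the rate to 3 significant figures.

Column moisture flux per unit crosswind length is F = V × PW.
Inflow: F_in = 19.3 × 7.65 = 147.645 mm·m/s
Outflow: F_out = 19.3 × 4.23 = 81.639 mm·m/s
Steady-state rate R = (F_in − F_out)/L = (147.645 − 81.639) / 65200 m = 1.012e-03 mm/s.
R = 1.012e-03 × 3600 = 3.64 mm/hr.
Over 2.9 h: total = 3.64 × 2.9 = 10.556 ≈ 11 mm.

R ≈ 3.64 mm/hr; total ≈ 11 mm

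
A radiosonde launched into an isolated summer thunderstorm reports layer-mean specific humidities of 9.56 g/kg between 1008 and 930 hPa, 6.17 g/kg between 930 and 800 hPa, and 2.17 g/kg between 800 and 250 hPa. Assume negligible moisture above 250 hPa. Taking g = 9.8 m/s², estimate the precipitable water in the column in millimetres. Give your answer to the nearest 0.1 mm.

Precipitable water is the column-integrated vapour mass per unit area: PW = (1/g) Σ q̄ Δp, with q in kg/kg and Δp in Pa (1 kg/m² of water = 1 mm).
Layer 1008–930 hPa: Δp = 78 hPa = 7800 Pa, q̄ = 0.00956 kg/kg → 0.00956 × 7800 / 9.8 = 7.61 mm
Layer 930–800 hPa: Δp = 130 hPa = 13000 Pa, q̄ = 0.00617 kg/kg → 0.00617 × 13000 / 9.8 = 8.18 mm
Layer 800–250 hPa: Δp = 550 hPa = 55000 Pa, q̄ = 0.00217 kg/kg → 0.00217 × 55000 / 9.8 = 12.18 mm
PW = 7.61 + 8.18 + 12.18 = 27.97 ≈ 28.0 mm.

PW ≈ 28.0 mm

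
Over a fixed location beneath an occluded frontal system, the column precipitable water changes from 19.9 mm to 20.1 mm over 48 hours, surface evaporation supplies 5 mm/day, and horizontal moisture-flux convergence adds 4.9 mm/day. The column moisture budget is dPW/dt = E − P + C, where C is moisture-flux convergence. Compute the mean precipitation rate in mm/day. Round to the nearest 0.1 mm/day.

dPW/dt = (20.1 − 19.9) mm / (48/24 day) = +0.100 mm/day.
P = E + C − dPW/dt = 5 + (4.9) − (+0.100) = 9.8 mm/day.

P ≈ 9.8 mm/day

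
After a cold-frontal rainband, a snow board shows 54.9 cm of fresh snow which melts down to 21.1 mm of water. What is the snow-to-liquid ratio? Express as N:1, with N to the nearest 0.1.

Ratio = snow depth / SWE = 549 mm / 21.1 mm = 26.0, i.e. 26.0:1.

ratio ≈ 26.0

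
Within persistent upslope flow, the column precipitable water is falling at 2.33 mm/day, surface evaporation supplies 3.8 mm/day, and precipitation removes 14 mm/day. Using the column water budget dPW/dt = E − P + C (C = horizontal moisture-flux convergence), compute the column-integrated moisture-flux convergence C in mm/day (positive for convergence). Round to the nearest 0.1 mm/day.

C ≈ 7.9 mm/day

dPW/dt = -2.33 mm/day.
C = dPW/dt − E + P = (-2.33) − 3.8 + 14 = 7.9 mm/day.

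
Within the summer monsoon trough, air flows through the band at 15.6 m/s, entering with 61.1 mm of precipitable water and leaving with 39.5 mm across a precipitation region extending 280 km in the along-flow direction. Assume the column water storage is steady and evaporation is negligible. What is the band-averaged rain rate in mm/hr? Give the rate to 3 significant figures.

Column moisture flux per unit crosswind length is F = V × PW.
Inflow: F_in = 15.6 × 61.1 = 953.16 mm·m/s
Outflow: F_out = 15.6 × 39.5 = 616.2 mm·m/s
Steady-state rate R = (F_in − F_out)/L = (953.16 − 616.2) / 280000 m = 1.203e-03 mm/s.
R = 1.203e-03 × 3600 = 4.33 mm/hr.

R ≈ 4.33 mm/hr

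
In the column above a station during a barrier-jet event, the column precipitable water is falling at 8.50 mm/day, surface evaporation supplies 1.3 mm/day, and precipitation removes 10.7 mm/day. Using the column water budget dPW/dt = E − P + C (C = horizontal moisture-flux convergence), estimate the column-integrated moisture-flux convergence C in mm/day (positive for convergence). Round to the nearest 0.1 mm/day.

C ≈ 0.9 mm/day

dPW/dt = -8.50 mm/day.
C = dPW/dt − E + P = (-8.50) − 1.3 + 10.7 = 0.9 mm/day.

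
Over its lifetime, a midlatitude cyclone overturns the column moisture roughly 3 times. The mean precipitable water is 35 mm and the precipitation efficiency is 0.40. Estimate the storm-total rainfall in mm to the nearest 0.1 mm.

Each cycle deposits ε × PW = 0.40 × 35 = 14 mm.
Over 3 cycles: 3 × 14 = 42.0 mm.

rainfall ≈ 42.0 mm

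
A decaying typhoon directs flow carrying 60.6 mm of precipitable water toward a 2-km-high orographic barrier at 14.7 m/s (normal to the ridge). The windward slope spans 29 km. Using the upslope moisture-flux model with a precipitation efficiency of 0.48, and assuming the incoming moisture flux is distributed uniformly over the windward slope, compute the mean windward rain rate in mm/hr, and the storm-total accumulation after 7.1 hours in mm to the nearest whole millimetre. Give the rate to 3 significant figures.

R ≈ 53.1 mm/hr; total ≈ 377 mm

Incoming column moisture flux per unit ridge length: F = V × PW = 14.7 × 60.6 = 890.82 mm·m/s.
Spread over the 29 km slope with efficiency ε = 0.48: R = ε·F/W = 0.48 × 890.82 / 29000 m = 1.474e-02 mm/s.
R = 1.474e-02 × 3600 = 53.1 mm/hr.
Over 7.1 h: total = 53.1 × 7.1 = 377.01 ≈ 377 mm.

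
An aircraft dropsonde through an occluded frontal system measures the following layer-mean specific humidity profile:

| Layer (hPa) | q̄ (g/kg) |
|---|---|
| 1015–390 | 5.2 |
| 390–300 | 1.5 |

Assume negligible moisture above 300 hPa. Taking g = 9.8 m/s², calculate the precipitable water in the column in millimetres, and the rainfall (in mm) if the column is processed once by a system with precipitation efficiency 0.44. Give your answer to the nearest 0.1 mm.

PW ≈ 34.5 mm; rainfall ≈ 15.2 mm

Precipitable water is the column-integrated vapour mass per unit area: PW = (1/g) Σ q̄ Δp, with q in kg/kg and Δp in Pa (1 kg/m² of water = 1 mm).
Layer 1015–390 hPa: Δp = 625 hPa = 62500 Pa, q̄ = 0.0052 kg/kg → 0.0052 × 62500 / 9.8 = 33.16 mm
Layer 390–300 hPa: Δp = 90 hPa = 9000 Pa, q̄ = 0.0015 kg/kg → 0.0015 × 9000 / 9.8 = 1.38 mm
PW = 33.16 + 1.38 = 34.54 ≈ 34.5 mm.
Rainfall = ε × PW = 0.44 × 34.5 = 15.2 mm.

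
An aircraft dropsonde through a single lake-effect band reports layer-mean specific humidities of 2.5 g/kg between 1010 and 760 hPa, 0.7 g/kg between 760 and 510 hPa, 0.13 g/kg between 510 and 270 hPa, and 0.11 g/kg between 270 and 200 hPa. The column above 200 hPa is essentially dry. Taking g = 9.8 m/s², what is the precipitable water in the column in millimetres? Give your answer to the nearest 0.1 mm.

PW ≈ 8.6 mm

Precipitable water is the column-integrated vapour mass per unit area: PW = (1/g) Σ q̄ Δp, with q in kg/kg and Δp in Pa (1 kg/m² of water = 1 mm).
Layer 1010–760 hPa: Δp = 250 hPa = 25000 Pa, q̄ = 0.0025 kg/kg → 0.0025 × 25000 / 9.8 = 6.38 mm
Layer 760–510 hPa: Δp = 250 hPa = 25000 Pa, q̄ = 0.0007 kg/kg → 0.0007 × 25000 / 9.8 = 1.79 mm
Layer 510–270 hPa: Δp = 240 hPa = 24000 Pa, q̄ = 0.00013 kg/kg → 0.00013 × 24000 / 9.8 = 0.32 mm
Layer 270–200 hPa: Δp = 70 hPa = 7000 Pa, q̄ = 0.00011 kg/kg → 0.00011 × 7000 / 9.8 = 0.08 mm
PW = 6.38 + 1.79 + 0.32 + 0.08 = 8.57 ≈ 8.6 mm.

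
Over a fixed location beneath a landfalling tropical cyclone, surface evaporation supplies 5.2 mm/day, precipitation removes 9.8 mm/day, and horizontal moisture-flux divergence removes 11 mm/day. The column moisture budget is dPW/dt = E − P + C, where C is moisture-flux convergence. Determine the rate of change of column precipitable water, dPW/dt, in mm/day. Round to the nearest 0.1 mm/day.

dPW/dt ≈ -15.6 mm/day

dPW/dt = E − P + C = 5.2 − 9.8 + (-11) = -15.6 mm/day.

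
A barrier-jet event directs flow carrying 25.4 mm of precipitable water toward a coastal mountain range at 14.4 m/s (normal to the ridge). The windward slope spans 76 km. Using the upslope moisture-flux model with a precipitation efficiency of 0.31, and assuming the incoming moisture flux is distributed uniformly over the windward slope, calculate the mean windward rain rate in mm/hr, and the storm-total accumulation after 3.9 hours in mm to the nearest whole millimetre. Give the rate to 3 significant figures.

R ≈ 5.37 mm/hr; total ≈ 21 mm

Incoming column moisture flux per unit ridge length: F = V × PW = 14.4 × 25.4 = 365.76 mm·m/s.
Spread over the 76 km slope with efficiency ε = 0.31: R = ε·F/W = 0.31 × 365.76 / 76000 m = 1.492e-03 mm/s.
R = 1.492e-03 × 3600 = 5.37 mm/hr.
Over 3.9 h: total = 5.37 × 3.9 = 20.943 ≈ 21 mm.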